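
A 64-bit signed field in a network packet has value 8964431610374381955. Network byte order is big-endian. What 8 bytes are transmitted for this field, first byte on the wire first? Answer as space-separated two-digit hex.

8964431610374381955 in hexadecimal, padded to 64 bits, is 0x7C680F0DD5A5E183.
Split into bytes (most-significant first): 7C 68 0F 0D D5 A5 E1 83.
In big-endian order the high byte comes first in memory.
So the memory order matches the most-significant-first order: 7C 68 0F 0D D5 A5 E1 83.

7C 68 0F 0D D5 A5 E1 83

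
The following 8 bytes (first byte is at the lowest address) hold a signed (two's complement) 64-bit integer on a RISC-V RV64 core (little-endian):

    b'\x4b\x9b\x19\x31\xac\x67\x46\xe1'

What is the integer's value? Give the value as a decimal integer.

-2213968177550222517

Little-endian stores the least-significant byte at the lowest address.
Reassemble most-significant byte first: E1 46 67 AC 31 19 9B 4B → 0xE14667AC31199B4B.
Top bit is set, so as a signed 64-bit value this is 0xE14667AC31199B4B − 2^64 = -2213968177550222517.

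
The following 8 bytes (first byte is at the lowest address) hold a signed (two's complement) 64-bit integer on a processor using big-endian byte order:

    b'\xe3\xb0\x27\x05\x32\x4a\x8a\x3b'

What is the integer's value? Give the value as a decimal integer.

Big-endian stores the most-significant byte at the lowest address.
The bytes are already most-significant first: 0xE3B02705324A8A3B.
Top bit is set, so as a signed 64-bit value this is 0xE3B02705324A8A3B − 2^64 = -2040087727926769093.

-2040087727926769093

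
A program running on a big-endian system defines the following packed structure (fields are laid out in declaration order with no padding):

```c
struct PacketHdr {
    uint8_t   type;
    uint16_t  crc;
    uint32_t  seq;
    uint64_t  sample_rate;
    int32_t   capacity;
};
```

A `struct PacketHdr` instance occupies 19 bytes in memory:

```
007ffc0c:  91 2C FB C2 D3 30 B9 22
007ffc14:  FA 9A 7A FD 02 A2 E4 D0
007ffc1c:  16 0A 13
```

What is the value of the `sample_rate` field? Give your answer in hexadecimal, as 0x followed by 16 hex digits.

0x22FA9A7AFD02A2E4

`sample_rate` follows `type` (1 B), `crc` (2 B), `seq` (4 B), so it starts at offset 1 + 2 + 4 = 7 and occupies 8 bytes.
Bytes at offsets 7..14: 22 FA 9A 7A FD 02 A2 E4.
Big-endian: lowest address holds the most-significant byte.
The bytes are already most-significant first: 0x22FA9A7AFD02A2E4.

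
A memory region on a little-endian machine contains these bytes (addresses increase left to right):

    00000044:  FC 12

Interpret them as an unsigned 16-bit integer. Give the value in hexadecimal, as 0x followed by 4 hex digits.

0x12FC

In little-endian order the low byte comes first in memory.
Reassemble most-significant byte first: 12 FC → 0x12FC.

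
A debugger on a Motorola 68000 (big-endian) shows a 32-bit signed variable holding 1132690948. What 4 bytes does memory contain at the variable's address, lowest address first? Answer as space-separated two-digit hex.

1132690948 in hexadecimal, padded to 32 bits, is 0x43837E04.
Split into bytes (most-significant first): 43 83 7E 04.
In big-endian order the high byte comes first in memory.
So the memory order matches the most-significant-first order: 43 83 7E 04.

43 83 7E 04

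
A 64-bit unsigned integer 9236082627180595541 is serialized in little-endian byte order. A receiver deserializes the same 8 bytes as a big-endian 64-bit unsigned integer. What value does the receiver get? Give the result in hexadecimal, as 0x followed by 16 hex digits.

9236082627180595541 in 64-bit hexadecimal is 0x802D2836ED418955.
Stored little-endian, the bytes at ascending addresses are 55 89 41 ED 36 28 2D 80.
Read back as big-endian, the last byte is least significant, giving 0x558941ED36282D80.

0x558941ED36282D80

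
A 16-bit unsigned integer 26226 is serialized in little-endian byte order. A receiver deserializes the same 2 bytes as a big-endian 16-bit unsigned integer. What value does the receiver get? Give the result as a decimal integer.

26226 in 16-bit hexadecimal is 0x6672.
Stored little-endian, the bytes at ascending addresses are 72 66.
Read back as big-endian, the last byte is least significant, giving 0x7266.
0x7266 = 29286.

29286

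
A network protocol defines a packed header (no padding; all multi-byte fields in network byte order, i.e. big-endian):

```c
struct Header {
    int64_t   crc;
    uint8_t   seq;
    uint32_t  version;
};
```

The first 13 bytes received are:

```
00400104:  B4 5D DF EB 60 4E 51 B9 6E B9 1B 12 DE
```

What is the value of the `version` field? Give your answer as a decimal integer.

3105559262

`version` follows `crc` (8 B), `seq` (1 B), so it starts at offset 8 + 1 = 9 and occupies 4 bytes.
Bytes at offsets 9..12: B9 1B 12 DE.
Big-endian stores the most-significant byte at the lowest address.
The bytes are already most-significant first: 0xB91B12DE.
0xB91B12DE = 3105559262.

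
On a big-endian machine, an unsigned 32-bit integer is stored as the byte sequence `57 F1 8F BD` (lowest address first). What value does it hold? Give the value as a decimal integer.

1475448765

In big-endian order the high byte comes first in memory.
The bytes are already most-significant first: 0x57F18FBD.
0x57F18FBD = 1475448765.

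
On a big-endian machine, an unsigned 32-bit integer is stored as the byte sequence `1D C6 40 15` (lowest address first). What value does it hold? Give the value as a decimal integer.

499531797

Big-endian stores the most-significant byte at the lowest address.
The bytes are already most-significant first: 0x1DC64015.
0x1DC64015 = 499531797.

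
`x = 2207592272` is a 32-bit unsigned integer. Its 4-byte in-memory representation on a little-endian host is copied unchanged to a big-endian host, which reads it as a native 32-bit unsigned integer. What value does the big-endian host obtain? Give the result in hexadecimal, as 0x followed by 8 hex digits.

0x502F9583

2207592272 in 32-bit hexadecimal is 0x83952F50.
Stored little-endian, the bytes at ascending addresses are 50 2F 95 83.
Read back as big-endian, the last byte is least significant, giving 0x502F9583.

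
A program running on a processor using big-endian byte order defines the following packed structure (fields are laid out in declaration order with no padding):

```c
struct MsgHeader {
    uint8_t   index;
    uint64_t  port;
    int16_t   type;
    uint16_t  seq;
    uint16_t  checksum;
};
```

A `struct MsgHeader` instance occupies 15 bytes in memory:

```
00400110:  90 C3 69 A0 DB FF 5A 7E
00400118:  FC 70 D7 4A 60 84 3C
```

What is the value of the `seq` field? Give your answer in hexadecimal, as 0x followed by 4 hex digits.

0x4A60

`seq` follows `index` (1 B), `port` (8 B), `type` (2 B), so it starts at offset 1 + 8 + 2 = 11 and occupies 2 bytes.
Bytes at offsets 11..12: 4A 60.
Big-endian: lowest address holds the most-significant byte.
The bytes are already most-significant first: 0x4A60.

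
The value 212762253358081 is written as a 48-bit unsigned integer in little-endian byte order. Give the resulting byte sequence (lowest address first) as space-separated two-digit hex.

01 74 88 92 81 C1

212762253358081 in hexadecimal, padded to 48 bits, is 0xC18192887401.
Split into bytes (most-significant first): C1 81 92 88 74 01.
In little-endian order the low byte comes first in memory.
So at ascending addresses the bytes are 01 74 88 92 81 C1.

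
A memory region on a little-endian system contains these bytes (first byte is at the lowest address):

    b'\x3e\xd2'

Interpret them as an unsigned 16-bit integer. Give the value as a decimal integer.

53822

Little-endian stores the least-significant byte at the lowest address.
Reassemble most-significant byte first: D2 3E → 0xD23E.
0xD23E = 53822.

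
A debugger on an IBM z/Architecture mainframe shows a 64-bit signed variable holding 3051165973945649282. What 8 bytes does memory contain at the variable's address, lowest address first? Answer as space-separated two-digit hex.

2A 57 EB 49 9B CA 08 82

3051165973945649282 in hexadecimal, padded to 64 bits, is 0x2A57EB499BCA0882.
Split into bytes (most-significant first): 2A 57 EB 49 9B CA 08 82.
Big-endian: lowest address holds the most-significant byte.
So the memory order matches the most-significant-first order: 2A 57 EB 49 9B CA 08 82.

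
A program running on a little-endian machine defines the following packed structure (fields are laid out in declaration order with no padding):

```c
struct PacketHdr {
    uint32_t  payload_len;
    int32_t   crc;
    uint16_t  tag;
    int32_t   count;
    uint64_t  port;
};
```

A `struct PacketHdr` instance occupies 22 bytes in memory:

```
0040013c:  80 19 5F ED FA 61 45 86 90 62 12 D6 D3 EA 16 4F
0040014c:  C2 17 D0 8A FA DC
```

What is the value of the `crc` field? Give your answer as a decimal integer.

-2042273286

`crc` follows `payload_len` (4 bytes), so it starts at byte offset 4 and occupies 4 bytes.
Bytes at offsets 4..7: FA 61 45 86.
Little-endian stores the least-significant byte at the lowest address.
Reassemble most-significant byte first: 86 45 61 FA → 0x864561FA.
Top bit is set, so as a signed 32-bit value this is 0x864561FA − 2^32 = -2042273286.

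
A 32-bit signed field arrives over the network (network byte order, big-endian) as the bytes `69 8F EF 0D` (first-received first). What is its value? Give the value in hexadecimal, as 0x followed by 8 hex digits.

Big-endian stores the most-significant byte at the lowest address.
The bytes are already most-significant first: 0x698FEF0D.

0x698FEF0D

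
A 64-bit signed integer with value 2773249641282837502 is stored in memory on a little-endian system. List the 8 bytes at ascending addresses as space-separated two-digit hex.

FE 9B 24 FE DA 8F 7C 26

2773249641282837502 in hexadecimal, padded to 64 bits, is 0x267C8FDAFE249BFE.
Split into bytes (most-significant first): 26 7C 8F DA FE 24 9B FE.
Little-endian stores the least-significant byte at the lowest address.
So at ascending addresses the bytes are FE 9B 24 FE DA 8F 7C 26.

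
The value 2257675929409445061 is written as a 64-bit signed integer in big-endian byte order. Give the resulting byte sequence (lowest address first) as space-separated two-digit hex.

2257675929409445061 in hexadecimal, padded to 64 bits, is 0x1F54E04BCE665CC5.
Split into bytes (most-significant first): 1F 54 E0 4B CE 66 5C C5.
Big-endian: lowest address holds the most-significant byte.
So the memory order matches the most-significant-first order: 1F 54 E0 4B CE 66 5C C5.

1F 54 E0 4B CE 66 5C C5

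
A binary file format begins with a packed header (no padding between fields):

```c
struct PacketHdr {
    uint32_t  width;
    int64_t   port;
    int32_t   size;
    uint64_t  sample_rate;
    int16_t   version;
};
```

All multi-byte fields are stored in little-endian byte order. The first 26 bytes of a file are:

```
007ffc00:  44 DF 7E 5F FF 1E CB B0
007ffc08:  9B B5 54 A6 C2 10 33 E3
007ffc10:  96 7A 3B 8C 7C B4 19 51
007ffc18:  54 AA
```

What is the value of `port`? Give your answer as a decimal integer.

`port` follows `width` (4 bytes), so it starts at byte offset 4 and occupies 8 bytes.
Bytes at offsets 4..11: FF 1E CB B0 9B B5 54 A6.
Little-endian stores the least-significant byte at the lowest address.
Reassemble most-significant byte first: A6 54 B5 9B B0 CB 1E FF → 0xA654B59BB0CB1EFF.
Top bit is set, so as a signed 64-bit value this is 0xA654B59BB0CB1EFF − 2^64 = -6461339885079159041.

-6461339885079159041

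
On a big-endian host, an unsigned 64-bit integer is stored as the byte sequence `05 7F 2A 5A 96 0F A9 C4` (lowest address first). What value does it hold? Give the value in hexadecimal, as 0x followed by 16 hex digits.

Big-endian: lowest address holds the most-significant byte.
The bytes are already most-significant first: 0x057F2A5A960FA9C4.

0x057F2A5A960FA9C4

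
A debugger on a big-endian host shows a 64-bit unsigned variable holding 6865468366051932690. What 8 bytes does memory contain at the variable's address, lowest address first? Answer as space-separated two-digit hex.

5F 47 0B 1A A7 34 FA 12

6865468366051932690 in hexadecimal, padded to 64 bits, is 0x5F470B1AA734FA12.
Split into bytes (most-significant first): 5F 47 0B 1A A7 34 FA 12.
Big-endian: lowest address holds the most-significant byte.
So the memory order matches the most-significant-first order: 5F 47 0B 1A A7 34 FA 12.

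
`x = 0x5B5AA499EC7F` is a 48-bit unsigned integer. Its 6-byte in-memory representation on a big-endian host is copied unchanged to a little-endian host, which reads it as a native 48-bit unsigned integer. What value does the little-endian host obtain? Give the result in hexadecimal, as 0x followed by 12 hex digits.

0x7FEC99A45A5B

Stored big-endian, the bytes at ascending addresses are 5B 5A A4 99 EC 7F.
Read back as little-endian, the first byte is least significant, giving 0x7FEC99A45A5B.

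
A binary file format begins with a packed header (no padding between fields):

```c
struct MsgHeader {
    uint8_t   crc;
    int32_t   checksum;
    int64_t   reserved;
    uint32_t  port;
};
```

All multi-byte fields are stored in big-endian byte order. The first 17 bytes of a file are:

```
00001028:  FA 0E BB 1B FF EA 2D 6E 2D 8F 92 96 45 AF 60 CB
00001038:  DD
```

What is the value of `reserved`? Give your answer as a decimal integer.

`reserved` follows `crc` (1 B), `checksum` (4 B), so it starts at offset 1 + 4 = 5 and occupies 8 bytes.
Bytes at offsets 5..12: EA 2D 6E 2D 8F 92 96 45.
In big-endian order the high byte comes first in memory.
The bytes are already most-significant first: 0xEA2D6E2D8F929645.
Top bit is set, so as a signed 64-bit value this is 0xEA2D6E2D8F929645 − 2^64 = -1572479552921102779.

-1572479552921102779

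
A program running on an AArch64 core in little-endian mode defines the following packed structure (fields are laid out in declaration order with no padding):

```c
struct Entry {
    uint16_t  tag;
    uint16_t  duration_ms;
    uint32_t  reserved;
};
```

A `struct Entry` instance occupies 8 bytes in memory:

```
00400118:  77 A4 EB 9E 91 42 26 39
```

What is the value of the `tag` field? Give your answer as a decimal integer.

42103

`tag` is the first field, at byte offset 0, occupying 2 bytes.
Bytes at offsets 0..1: 77 A4.
Little-endian stores the least-significant byte at the lowest address.
Reassemble most-significant byte first: A4 77 → 0xA477.
0xA477 = 42103.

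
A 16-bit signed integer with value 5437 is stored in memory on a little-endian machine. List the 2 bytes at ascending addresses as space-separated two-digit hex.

3D 15

5437 in hexadecimal, padded to 16 bits, is 0x153D.
Split into bytes (most-significant first): 15 3D.
Little-endian stores the least-significant byte at the lowest address.
So at ascending addresses the bytes are 3D 15.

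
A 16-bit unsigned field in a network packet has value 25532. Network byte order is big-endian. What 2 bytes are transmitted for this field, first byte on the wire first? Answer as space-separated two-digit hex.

63 BC

25532 in hexadecimal, padded to 16 bits, is 0x63BC.
Split into bytes (most-significant first): 63 BC.
Big-endian stores the most-significant byte at the lowest address.
So the memory order matches the most-significant-first order: 63 BC.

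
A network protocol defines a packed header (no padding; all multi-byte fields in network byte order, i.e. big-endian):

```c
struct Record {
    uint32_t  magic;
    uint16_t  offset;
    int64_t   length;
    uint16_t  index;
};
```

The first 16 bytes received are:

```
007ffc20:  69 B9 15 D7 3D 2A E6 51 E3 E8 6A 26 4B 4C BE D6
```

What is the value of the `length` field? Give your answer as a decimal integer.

`length` follows `magic` (4 B), `offset` (2 B), so it starts at offset 4 + 2 = 6 and occupies 8 bytes.
Bytes at offsets 6..13: E6 51 E3 E8 6A 26 4B 4C.
Big-endian stores the most-significant byte at the lowest address.
The bytes are already most-significant first: 0xE651E3E86A264B4C.
Top bit is set, so as a signed 64-bit value this is 0xE651E3E86A264B4C − 2^64 = -1850447384519750836.

-1850447384519750836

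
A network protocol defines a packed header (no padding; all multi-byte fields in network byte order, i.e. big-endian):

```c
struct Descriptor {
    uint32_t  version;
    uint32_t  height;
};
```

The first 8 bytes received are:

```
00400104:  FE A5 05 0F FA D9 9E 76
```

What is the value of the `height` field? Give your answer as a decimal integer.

`height` follows `version` (4 bytes), so it starts at byte offset 4 and occupies 4 bytes.
Bytes at offsets 4..7: FA D9 9E 76.
Big-endian: lowest address holds the most-significant byte.
The bytes are already most-significant first: 0xFAD99E76.
0xFAD99E76 = 4208565878.

4208565878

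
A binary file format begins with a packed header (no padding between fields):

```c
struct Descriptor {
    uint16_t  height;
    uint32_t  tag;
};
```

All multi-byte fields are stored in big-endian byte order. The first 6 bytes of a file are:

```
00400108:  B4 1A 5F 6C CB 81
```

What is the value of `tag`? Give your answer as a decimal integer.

1600965505

`tag` follows `height` (2 bytes), so it starts at byte offset 2 and occupies 4 bytes.
Bytes at offsets 2..5: 5F 6C CB 81.
Big-endian: lowest address holds the most-significant byte.
The bytes are already most-significant first: 0x5F6CCB81.
0x5F6CCB81 = 1600965505.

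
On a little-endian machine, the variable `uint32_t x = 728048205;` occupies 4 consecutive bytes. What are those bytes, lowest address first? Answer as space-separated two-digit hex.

4D 22 65 2B

728048205 in hexadecimal, padded to 32 bits, is 0x2B65224D.
Split into bytes (most-significant first): 2B 65 22 4D.
In little-endian order the low byte comes first in memory.
So at ascending addresses the bytes are 4D 22 65 2B.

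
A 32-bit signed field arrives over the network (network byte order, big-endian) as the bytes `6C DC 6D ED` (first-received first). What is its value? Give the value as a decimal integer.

1826385389

Big-endian stores the most-significant byte at the lowest address.
The bytes are already most-significant first: 0x6CDC6DED.
0x6CDC6DED = 1826385389.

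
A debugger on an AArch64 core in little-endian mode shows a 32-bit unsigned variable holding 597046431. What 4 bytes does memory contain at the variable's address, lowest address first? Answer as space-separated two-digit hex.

597046431 in hexadecimal, padded to 32 bits, is 0x2396349F.
Split into bytes (most-significant first): 23 96 34 9F.
In little-endian order the low byte comes first in memory.
So at ascending addresses the bytes are 9F 34 96 23.

9F 34 96 23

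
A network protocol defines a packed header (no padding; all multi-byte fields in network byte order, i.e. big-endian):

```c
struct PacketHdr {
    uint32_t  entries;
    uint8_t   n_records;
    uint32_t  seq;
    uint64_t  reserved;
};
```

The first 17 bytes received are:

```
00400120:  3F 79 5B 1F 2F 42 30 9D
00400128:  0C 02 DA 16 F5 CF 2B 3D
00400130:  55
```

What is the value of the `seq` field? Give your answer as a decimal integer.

`seq` follows `entries` (4 B), `n_records` (1 B), so it starts at offset 4 + 1 = 5 and occupies 4 bytes.
Bytes at offsets 5..8: 42 30 9D 0C.
Big-endian stores the most-significant byte at the lowest address.
The bytes are already most-significant first: 0x42309D0C.
0x42309D0C = 1110482188.

1110482188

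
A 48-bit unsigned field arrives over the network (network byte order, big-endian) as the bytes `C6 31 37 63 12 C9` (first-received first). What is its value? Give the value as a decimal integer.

Big-endian: lowest address holds the most-significant byte.
The bytes are already most-significant first: 0xC631376312C9.
0xC631376312C9 = 217914684936905.

217914684936905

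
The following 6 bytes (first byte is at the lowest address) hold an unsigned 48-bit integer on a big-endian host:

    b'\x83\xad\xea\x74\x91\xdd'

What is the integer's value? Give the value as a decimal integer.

144782986088925

Big-endian: lowest address holds the most-significant byte.
The bytes are already most-significant first: 0x83ADEA7491DD.
0x83ADEA7491DD = 144782986088925.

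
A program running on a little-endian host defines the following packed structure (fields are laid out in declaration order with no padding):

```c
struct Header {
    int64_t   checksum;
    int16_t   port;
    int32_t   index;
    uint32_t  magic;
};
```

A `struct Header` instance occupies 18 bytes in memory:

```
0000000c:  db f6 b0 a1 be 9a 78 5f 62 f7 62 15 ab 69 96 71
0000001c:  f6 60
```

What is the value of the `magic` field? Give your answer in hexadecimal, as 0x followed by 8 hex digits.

0x60F67196

`magic` follows `checksum` (8 B), `port` (2 B), `index` (4 B), so it starts at offset 8 + 2 + 4 = 14 and occupies 4 bytes.
Bytes at offsets 14..17: 96 71 F6 60.
Little-endian stores the least-significant byte at the lowest address.
Reassemble most-significant byte first: 60 F6 71 96 → 0x60F67196.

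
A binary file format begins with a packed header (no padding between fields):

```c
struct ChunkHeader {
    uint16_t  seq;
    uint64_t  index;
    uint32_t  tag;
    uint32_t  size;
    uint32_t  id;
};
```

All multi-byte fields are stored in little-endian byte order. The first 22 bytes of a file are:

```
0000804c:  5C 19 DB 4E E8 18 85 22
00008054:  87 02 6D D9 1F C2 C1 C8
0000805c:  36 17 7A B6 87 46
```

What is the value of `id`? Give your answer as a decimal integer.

`id` follows `seq` (2 B), `index` (8 B), `tag` (4 B), `size` (4 B), so it starts at offset 2 + 8 + 4 + 4 = 18 and occupies 4 bytes.
Bytes at offsets 18..21: 7A B6 87 46.
Little-endian: lowest address holds the least-significant byte.
Reassemble most-significant byte first: 46 87 B6 7A → 0x4687B67A.
0x4687B67A = 1183299194.

1183299194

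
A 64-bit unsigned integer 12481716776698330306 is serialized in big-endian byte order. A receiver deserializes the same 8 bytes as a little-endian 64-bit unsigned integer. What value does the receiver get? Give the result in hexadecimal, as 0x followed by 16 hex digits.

12481716776698330306 in 64-bit hexadecimal is 0xAD37F74706233CC2.
Stored big-endian, the bytes at ascending addresses are AD 37 F7 47 06 23 3C C2.
Read back as little-endian, the first byte is least significant, giving 0xC23C230647F737AD.

0xC23C230647F737AD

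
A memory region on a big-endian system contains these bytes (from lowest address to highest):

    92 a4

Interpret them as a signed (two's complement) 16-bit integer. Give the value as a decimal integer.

-27996

In big-endian order the high byte comes first in memory.
The bytes are already most-significant first: 0x92A4.
Top bit is set, so as a signed 16-bit value this is 0x92A4 − 2^16 = -27996.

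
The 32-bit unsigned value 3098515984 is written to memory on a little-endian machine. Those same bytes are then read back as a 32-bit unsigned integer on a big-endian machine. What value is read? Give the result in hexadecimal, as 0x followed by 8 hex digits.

3098515984 in 32-bit hexadecimal is 0xB8AF9A10.
Stored little-endian, the bytes at ascending addresses are 10 9A AF B8.
Read back as big-endian, the last byte is least significant, giving 0x109AAFB8.

0x109AAFB8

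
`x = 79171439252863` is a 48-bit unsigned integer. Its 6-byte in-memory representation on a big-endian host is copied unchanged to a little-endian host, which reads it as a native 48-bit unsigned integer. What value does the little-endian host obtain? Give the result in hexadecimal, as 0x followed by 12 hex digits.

79171439252863 in 48-bit hexadecimal is 0x48018983557F.
Stored big-endian, the bytes at ascending addresses are 48 01 89 83 55 7F.
Read back as little-endian, the first byte is least significant, giving 0x7F5583890148.

0x7F5583890148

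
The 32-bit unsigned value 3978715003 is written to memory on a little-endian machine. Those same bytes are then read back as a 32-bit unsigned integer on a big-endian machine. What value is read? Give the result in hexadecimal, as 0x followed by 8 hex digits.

0x7B5F26ED

3978715003 in 32-bit hexadecimal is 0xED265F7B.
Stored little-endian, the bytes at ascending addresses are 7B 5F 26 ED.
Read back as big-endian, the last byte is least significant, giving 0x7B5F26ED.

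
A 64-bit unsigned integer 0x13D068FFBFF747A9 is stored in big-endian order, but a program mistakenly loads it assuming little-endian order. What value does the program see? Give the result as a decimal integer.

12197990519752151059

Stored big-endian, the bytes at ascending addresses are 13 D0 68 FF BF F7 47 A9.
Read back as little-endian, the first byte is least significant, giving 0xA947F7BFFF68D013.
0xA947F7BFFF68D013 = 12197990519752151059.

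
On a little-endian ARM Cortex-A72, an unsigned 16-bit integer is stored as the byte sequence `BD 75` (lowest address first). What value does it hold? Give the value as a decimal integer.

30141

In little-endian order the low byte comes first in memory.
Reassemble most-significant byte first: 75 BD → 0x75BD.
0x75BD = 30141.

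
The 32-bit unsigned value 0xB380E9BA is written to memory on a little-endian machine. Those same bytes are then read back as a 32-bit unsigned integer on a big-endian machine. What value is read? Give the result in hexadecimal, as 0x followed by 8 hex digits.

Stored little-endian, the bytes at ascending addresses are BA E9 80 B3.
Read back as big-endian, the last byte is least significant, giving 0xBAE980B3.

0xBAE980B3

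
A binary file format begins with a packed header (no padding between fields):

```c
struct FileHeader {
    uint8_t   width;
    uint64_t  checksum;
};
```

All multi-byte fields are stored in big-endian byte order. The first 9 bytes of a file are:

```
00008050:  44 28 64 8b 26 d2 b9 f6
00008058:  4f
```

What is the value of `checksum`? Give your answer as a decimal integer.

`checksum` follows `width` (1 byte), so it starts at byte offset 1 and occupies 8 bytes.
Bytes at offsets 1..8: 28 64 8B 26 D2 B9 F6 4F.
Big-endian: lowest address holds the most-significant byte.
The bytes are already most-significant first: 0x28648B26D2B9F64F.
0x28648B26D2B9F64F = 2910604258048603727.

2910604258048603727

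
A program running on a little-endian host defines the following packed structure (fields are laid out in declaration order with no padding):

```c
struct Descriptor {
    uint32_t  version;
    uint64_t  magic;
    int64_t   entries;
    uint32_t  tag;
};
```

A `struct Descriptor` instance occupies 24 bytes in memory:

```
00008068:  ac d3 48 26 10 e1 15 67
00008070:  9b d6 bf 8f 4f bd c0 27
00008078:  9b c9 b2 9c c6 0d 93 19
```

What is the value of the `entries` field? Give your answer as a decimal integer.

`entries` follows `version` (4 B), `magic` (8 B), so it starts at offset 4 + 8 = 12 and occupies 8 bytes.
Bytes at offsets 12..19: 4F BD C0 27 9B C9 B2 9C.
In little-endian order the low byte comes first in memory.
Reassemble most-significant byte first: 9C B2 C9 9B 27 C0 BD 4F → 0x9CB2C99B27C0BD4F.
Top bit is set, so as a signed 64-bit value this is 0x9CB2C99B27C0BD4F − 2^64 = -7155435189714240177.

-7155435189714240177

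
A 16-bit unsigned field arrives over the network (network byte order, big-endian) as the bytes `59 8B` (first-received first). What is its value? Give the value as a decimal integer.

22923

Big-endian stores the most-significant byte at the lowest address.
The bytes are already most-significant first: 0x598B.
0x598B = 22923.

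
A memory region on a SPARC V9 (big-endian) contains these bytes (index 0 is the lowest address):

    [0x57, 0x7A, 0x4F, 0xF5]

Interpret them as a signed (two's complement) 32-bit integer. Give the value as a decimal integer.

1467633653

Big-endian: lowest address holds the most-significant byte.
The bytes are already most-significant first: 0x577A4FF5.
0x577A4FF5 = 1467633653.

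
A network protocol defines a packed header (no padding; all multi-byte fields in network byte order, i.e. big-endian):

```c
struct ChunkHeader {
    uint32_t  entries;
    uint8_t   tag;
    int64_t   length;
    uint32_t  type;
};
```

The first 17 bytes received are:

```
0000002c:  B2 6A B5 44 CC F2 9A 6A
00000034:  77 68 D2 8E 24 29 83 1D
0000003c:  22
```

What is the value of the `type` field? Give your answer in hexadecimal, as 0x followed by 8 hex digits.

`type` follows `entries` (4 B), `tag` (1 B), `length` (8 B), so it starts at offset 4 + 1 + 8 = 13 and occupies 4 bytes.
Bytes at offsets 13..16: 29 83 1D 22.
In big-endian order the high byte comes first in memory.
The bytes are already most-significant first: 0x29831D22.

0x29831D22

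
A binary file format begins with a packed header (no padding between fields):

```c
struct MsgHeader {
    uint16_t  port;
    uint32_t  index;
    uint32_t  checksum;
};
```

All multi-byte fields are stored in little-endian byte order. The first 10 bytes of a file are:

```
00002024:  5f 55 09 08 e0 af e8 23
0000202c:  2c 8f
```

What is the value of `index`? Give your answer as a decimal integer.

`index` follows `port` (2 bytes), so it starts at byte offset 2 and occupies 4 bytes.
Bytes at offsets 2..5: 09 08 E0 AF.
Little-endian: lowest address holds the least-significant byte.
Reassemble most-significant byte first: AF E0 08 09 → 0xAFE00809.
0xAFE00809 = 2950694921.

2950694921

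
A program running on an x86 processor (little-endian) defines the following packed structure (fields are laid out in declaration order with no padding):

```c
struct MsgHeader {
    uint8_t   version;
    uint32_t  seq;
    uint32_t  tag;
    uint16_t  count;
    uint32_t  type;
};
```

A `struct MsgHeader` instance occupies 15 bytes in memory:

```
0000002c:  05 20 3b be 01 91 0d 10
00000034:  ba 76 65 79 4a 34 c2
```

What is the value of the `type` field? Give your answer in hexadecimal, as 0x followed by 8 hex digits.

0xC2344A79

`type` follows `version` (1 B), `seq` (4 B), `tag` (4 B), `count` (2 B), so it starts at offset 1 + 4 + 4 + 2 = 11 and occupies 4 bytes.
Bytes at offsets 11..14: 79 4A 34 C2.
Little-endian: lowest address holds the least-significant byte.
Reassemble most-significant byte first: C2 34 4A 79 → 0xC2344A79.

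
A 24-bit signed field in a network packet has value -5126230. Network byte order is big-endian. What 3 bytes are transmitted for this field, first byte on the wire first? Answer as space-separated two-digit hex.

Two's complement of -5126230 in 24 bits: 5126230 = 0x4E3856; invert → 0xB1C7A9; add 1 → 0xB1C7AA.
Split into bytes (most-significant first): B1 C7 AA.
Big-endian: lowest address holds the most-significant byte.
So the memory order matches the most-significant-first order: B1 C7 AA.

B1 C7 AA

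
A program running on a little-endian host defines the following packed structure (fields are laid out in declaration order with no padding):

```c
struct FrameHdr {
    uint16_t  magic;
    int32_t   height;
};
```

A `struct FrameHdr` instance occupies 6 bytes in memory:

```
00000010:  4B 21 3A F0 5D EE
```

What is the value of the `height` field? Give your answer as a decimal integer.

-295833542

`height` follows `magic` (2 bytes), so it starts at byte offset 2 and occupies 4 bytes.
Bytes at offsets 2..5: 3A F0 5D EE.
Little-endian: lowest address holds the least-significant byte.
Reassemble most-significant byte first: EE 5D F0 3A → 0xEE5DF03A.
Top bit is set, so as a signed 32-bit value this is 0xEE5DF03A − 2^32 = -295833542.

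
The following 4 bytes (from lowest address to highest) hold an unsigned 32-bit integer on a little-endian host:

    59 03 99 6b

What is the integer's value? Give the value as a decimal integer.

In little-endian order the low byte comes first in memory.
Reassemble most-significant byte first: 6B 99 03 59 → 0x6B990359.
0x6B990359 = 1805189977.

1805189977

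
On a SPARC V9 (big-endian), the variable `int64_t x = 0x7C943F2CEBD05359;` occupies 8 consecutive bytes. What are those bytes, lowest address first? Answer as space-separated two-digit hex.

7C 94 3F 2C EB D0 53 59

Split into bytes (most-significant first): 7C 94 3F 2C EB D0 53 59.
Big-endian: lowest address holds the most-significant byte.
So the memory order matches the most-significant-first order: 7C 94 3F 2C EB D0 53 59.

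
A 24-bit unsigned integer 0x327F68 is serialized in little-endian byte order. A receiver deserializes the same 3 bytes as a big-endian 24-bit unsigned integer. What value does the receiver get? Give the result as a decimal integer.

6848306

Stored little-endian, the bytes at ascending addresses are 68 7F 32.
Read back as big-endian, the last byte is least significant, giving 0x687F32.
0x687F32 = 6848306.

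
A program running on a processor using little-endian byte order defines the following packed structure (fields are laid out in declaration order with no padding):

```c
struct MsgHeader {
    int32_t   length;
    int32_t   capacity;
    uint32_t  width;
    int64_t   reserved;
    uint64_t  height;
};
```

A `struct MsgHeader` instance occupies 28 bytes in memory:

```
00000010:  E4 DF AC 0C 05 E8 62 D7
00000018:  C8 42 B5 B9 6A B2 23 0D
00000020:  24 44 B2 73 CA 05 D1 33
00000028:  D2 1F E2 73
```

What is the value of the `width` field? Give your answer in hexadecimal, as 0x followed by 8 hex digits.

`width` follows `length` (4 B), `capacity` (4 B), so it starts at offset 4 + 4 = 8 and occupies 4 bytes.
Bytes at offsets 8..11: C8 42 B5 B9.
Little-endian stores the least-significant byte at the lowest address.
Reassemble most-significant byte first: B9 B5 42 C8 → 0xB9B542C8.

0xB9B542C8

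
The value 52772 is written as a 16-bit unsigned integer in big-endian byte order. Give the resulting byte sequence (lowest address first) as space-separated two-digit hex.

52772 in hexadecimal, padded to 16 bits, is 0xCE24.
Split into bytes (most-significant first): CE 24.
Big-endian: lowest address holds the most-significant byte.
So the memory order matches the most-significant-first order: CE 24.

CE 24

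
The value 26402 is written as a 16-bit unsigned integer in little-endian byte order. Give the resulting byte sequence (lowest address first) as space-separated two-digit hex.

22 67

26402 in hexadecimal, padded to 16 bits, is 0x6722.
Split into bytes (most-significant first): 67 22.
Little-endian: lowest address holds the least-significant byte.
So at ascending addresses the bytes are 22 67.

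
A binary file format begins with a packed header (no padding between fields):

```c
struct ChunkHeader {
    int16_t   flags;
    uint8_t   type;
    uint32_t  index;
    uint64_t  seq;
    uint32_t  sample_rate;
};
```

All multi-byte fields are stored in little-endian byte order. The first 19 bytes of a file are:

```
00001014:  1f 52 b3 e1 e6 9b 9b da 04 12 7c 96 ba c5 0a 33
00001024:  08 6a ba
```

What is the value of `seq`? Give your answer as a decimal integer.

776231666280695002

`seq` follows `flags` (2 B), `type` (1 B), `index` (4 B), so it starts at offset 2 + 1 + 4 = 7 and occupies 8 bytes.
Bytes at offsets 7..14: DA 04 12 7C 96 BA C5 0A.
In little-endian order the low byte comes first in memory.
Reassemble most-significant byte first: 0A C5 BA 96 7C 12 04 DA → 0x0AC5BA967C1204DA.
0x0AC5BA967C1204DA = 776231666280695002.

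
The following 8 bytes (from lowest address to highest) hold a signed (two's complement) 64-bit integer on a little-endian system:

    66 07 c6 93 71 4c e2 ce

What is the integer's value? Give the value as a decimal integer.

Little-endian: lowest address holds the least-significant byte.
Reassemble most-significant byte first: CE E2 4C 71 93 C6 07 66 → 0xCEE24C7193C60766.
Top bit is set, so as a signed 64-bit value this is 0xCEE24C7193C60766 − 2^64 = -3539182306465544346.

-3539182306465544346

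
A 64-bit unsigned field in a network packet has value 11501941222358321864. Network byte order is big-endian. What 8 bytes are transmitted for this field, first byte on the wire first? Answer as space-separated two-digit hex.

11501941222358321864 in hexadecimal, padded to 64 bits, is 0x9F9F1A9A12170AC8.
Split into bytes (most-significant first): 9F 9F 1A 9A 12 17 0A C8.
In big-endian order the high byte comes first in memory.
So the memory order matches the most-significant-first order: 9F 9F 1A 9A 12 17 0A C8.

9F 9F 1A 9A 12 17 0A C8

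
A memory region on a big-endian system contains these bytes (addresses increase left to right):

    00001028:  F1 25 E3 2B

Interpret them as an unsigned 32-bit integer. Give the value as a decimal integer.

4045792043

In big-endian order the high byte comes first in memory.
The bytes are already most-significant first: 0xF125E32B.
0xF125E32B = 4045792043.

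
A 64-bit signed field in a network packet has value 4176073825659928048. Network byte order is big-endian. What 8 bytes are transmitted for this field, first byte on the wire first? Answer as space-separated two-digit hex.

39 F4 65 04 C6 44 3D F0

4176073825659928048 in hexadecimal, padded to 64 bits, is 0x39F46504C6443DF0.
Split into bytes (most-significant first): 39 F4 65 04 C6 44 3D F0.
Big-endian: lowest address holds the most-significant byte.
So the memory order matches the most-significant-first order: 39 F4 65 04 C6 44 3D F0.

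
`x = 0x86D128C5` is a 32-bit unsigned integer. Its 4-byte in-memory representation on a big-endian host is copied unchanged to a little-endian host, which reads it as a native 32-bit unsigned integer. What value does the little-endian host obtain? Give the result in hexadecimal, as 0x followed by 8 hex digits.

0xC528D186

Stored big-endian, the bytes at ascending addresses are 86 D1 28 C5.
Read back as little-endian, the first byte is least significant, giving 0xC528D186.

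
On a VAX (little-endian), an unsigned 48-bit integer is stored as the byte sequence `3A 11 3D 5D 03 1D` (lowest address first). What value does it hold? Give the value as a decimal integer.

Little-endian stores the least-significant byte at the lowest address.
Reassemble most-significant byte first: 1D 03 5D 3D 11 3A → 0x1D035D3D113A.
0x1D035D3D113A = 31900286390586.

31900286390586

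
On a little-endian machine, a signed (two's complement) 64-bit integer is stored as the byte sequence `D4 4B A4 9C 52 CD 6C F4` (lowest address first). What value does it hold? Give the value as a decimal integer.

Little-endian stores the least-significant byte at the lowest address.
Reassemble most-significant byte first: F4 6C CD 52 9C A4 4B D4 → 0xF46CCD529CA44BD4.
Top bit is set, so as a signed 64-bit value this is 0xF46CCD529CA44BD4 − 2^64 = -834066076271359020.

-834066076271359020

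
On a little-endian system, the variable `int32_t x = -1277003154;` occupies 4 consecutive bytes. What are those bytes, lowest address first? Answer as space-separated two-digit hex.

6E 7A E2 B3

Two's complement of -1277003154 in 32 bits: 1277003154 = 0x4C1D8592; invert → 0xB3E27A6D; add 1 → 0xB3E27A6E.
Split into bytes (most-significant first): B3 E2 7A 6E.
Little-endian: lowest address holds the least-significant byte.
So at ascending addresses the bytes are 6E 7A E2 B3.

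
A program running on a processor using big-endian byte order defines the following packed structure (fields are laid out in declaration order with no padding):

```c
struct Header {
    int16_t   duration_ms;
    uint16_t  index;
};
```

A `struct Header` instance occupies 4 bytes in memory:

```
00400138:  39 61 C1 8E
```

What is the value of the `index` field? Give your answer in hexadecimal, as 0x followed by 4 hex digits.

`index` follows `duration_ms` (2 bytes), so it starts at byte offset 2 and occupies 2 bytes.
Bytes at offsets 2..3: C1 8E.
Big-endian stores the most-significant byte at the lowest address.
The bytes are already most-significant first: 0xC18E.

0xC18E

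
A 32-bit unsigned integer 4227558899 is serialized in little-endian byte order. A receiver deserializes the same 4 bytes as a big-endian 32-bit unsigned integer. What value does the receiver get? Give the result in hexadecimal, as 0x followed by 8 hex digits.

0xF36DFBFB

4227558899 in 32-bit hexadecimal is 0xFBFB6DF3.
Stored little-endian, the bytes at ascending addresses are F3 6D FB FB.
Read back as big-endian, the last byte is least significant, giving 0xF36DFBFB.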